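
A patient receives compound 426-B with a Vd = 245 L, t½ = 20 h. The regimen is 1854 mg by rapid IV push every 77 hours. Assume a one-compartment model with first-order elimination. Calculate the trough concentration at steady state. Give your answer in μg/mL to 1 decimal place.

Over one 77-h interval, 77/20 ≈ 3.85 half-lives elapse, leaving f ≈ 0.0693 of each dose.
At steady state, accumulation factor R = 1/(1 − e^(−kτ)) ≈ 1.0745.
Each bolus raises the concentration by D/Vd = 1854/245 ≈ 7.567 μg/mL.
Steady-state peak Cmax,ss = C₀·R ≈ 7.567 × 1.0745 ≈ 8.131 μg/mL.
Steady-state trough Cmin,ss = Cmax,ss·f ≈ 8.131 × 0.0693 ≈ 0.563 μg/mL.

0.6 μg/mL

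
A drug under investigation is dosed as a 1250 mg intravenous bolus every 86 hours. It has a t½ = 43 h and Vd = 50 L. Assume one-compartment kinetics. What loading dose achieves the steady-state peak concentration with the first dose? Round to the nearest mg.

f = (1/2)^(86/43) ≈ 0.250000; accumulation ratio R = 1/(1−f) ≈ 1.33333.
Loading dose to hit Cmax,ss on first dose: D_load = D_maint·R ≈ 1250 × 1.33333 ≈ 1666.66 mg.

1667 mg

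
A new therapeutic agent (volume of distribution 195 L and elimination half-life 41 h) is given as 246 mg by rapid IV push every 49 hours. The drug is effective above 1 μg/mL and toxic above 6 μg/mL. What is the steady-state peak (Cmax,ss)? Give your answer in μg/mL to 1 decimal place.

2.2 μg/mL

τ/t½ = 49/41 ≈ 1.1951, so fraction remaining f = (1/2)^(49/41) ≈ 0.4367.
Accumulation ratio R = 1/(1 − f) ≈ 1/0.5633 ≈ 1.7753.
Single-dose peak C₀ = D/Vd = 246/195 ≈ 1.262 μg/mL.
Cmax,ss = C₀/(1 − f) ≈ 1.262/0.5633 ≈ 2.240 μg/mL.
Peak 2.2 μg/mL vs MTC 6 μg/mL: below toxic threshold.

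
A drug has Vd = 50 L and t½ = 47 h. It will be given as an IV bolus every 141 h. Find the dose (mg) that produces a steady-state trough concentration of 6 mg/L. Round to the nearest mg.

2100 mg

τ/t½ = 141/47 ≈ 3, so f = (1/2)^(141/47) ≈ 0.125000.
Cmin,ss = (D/Vd)·f/(1−f), so D = Cmin,ss·Vd·(1−f)/f.
D = 6 × 50 × (1−f)/f ≈ 6 × 50 × 7.00000 ≈ 2100.00 mg.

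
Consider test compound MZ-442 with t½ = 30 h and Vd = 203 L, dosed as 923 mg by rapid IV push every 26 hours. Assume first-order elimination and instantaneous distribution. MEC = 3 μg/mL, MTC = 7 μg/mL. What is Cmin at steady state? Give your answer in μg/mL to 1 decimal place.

Over one 26-h interval, 26/30 ≈ 0.86667 half-lives elapse, leaving f ≈ 0.5484 of each dose.
Single-dose peak C₀ = D/Vd = 923/203 ≈ 4.547 μg/mL.
Steady-state trough Cmin,ss = C₀·f/(1−f) ≈ 4.547 × 0.5484/0.4516 ≈ 5.522 μg/mL.
Trough 5.5 μg/mL vs MEC 3 μg/mL: adequate.

5.5 μg/mL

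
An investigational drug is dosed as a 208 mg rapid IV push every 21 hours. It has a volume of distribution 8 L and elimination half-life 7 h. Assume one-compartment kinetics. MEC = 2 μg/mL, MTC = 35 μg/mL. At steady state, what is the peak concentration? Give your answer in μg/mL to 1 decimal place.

29.7 μg/mL

The dosing interval is 3 half-lives, so f = 2^(−3) = 0.125.
At steady state, R = 1/(1 − 0.125) = 8/7.
Single-dose peak C₀ = D/Vd = 208/8 = 26 μg/mL.
Steady-state peak Cmax,ss = C₀·R = 26 × 8/7 ≈ 29.714 μg/mL.
Peak 29.7 μg/mL vs MTC 35 μg/mL: below toxic threshold.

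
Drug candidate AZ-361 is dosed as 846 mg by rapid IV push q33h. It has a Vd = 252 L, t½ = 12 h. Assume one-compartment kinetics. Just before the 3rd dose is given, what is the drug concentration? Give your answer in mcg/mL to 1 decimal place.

f = (1/2)^(τ/t½) = (1/2)^(33/12) ≈ 0.1487.
C₀ = D/Vd = 846/252 ≈ 3.357 mcg/mL.
Before the 3rd dose, 2 doses have been given. Superposition: Cmin = C₀·(f + f²).
≈ 3.357 × (0.1487 + 0.0221) ≈ 3.357 × 0.1708 ≈ 0.573 mcg/mL.

0.6 mcg/mL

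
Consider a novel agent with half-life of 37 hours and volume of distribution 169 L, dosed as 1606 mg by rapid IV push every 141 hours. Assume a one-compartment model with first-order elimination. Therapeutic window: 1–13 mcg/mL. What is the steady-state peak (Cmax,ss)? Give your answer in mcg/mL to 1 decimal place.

10.2 mcg/mL

Over one 141-h interval, 141/37 ≈ 3.8108 half-lives elapse, leaving f ≈ 0.0713 of each dose.
Accumulation ratio R = 1/(1 − f) ≈ 1/0.9287 ≈ 1.0768.
Each bolus raises the concentration by D/Vd = 1606/169 ≈ 9.503 mcg/mL.
Cmax,ss = C₀/(1 − f) ≈ 9.503/0.9287 ≈ 10.233 mcg/mL.
Peak 10.2 mcg/mL vs MTC 13 mcg/mL: below toxic threshold.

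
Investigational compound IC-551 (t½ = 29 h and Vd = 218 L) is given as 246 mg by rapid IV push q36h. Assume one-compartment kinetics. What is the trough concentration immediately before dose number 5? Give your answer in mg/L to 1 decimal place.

0.8 mg/L

f = (1/2)^(τ/t½) = (1/2)^(36/29) ≈ 0.4230.
C₀ = D/Vd = 246/218 ≈ 1.128 mg/L.
Before the 5th dose, 4 doses have been given. Superposition: Cmin = C₀·(f + f² + … + f^4).
≈ 1.128 × (0.4230 + 0.1789 + 0.0757 + 0.0320) ≈ 1.128 × 0.7096 ≈ 0.800 mg/L.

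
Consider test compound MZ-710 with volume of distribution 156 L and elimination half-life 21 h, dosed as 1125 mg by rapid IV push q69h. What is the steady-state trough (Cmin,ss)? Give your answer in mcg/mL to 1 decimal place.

0.8 mcg/mL

k = ln2/t½ = ln2/21 ≈ 0.033007 h⁻¹; fraction remaining f = e^(−kτ) = e^(−0.033007×69) ≈ 0.1025.
Each bolus raises the concentration by D/Vd = 1125/156 ≈ 7.212 mcg/mL.
Steady-state trough Cmin,ss = C₀·f/(1−f) ≈ 7.212 × 0.1025/0.8975 ≈ 0.824 mcg/mL.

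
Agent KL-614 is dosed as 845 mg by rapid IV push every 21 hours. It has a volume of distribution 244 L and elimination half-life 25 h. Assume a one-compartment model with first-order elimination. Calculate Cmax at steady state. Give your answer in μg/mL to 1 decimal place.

7.8 μg/mL

k = ln2/t½ = ln2/25 ≈ 0.027726 h⁻¹; fraction remaining f = e^(−kτ) = e^(−0.027726×21) ≈ 0.5586.
At steady state, accumulation factor R = 1/(1 − e^(−kτ)) ≈ 2.2655.
Each bolus raises the concentration by D/Vd = 845/244 ≈ 3.463 μg/mL.
Cmax,ss = C₀/(1 − f) ≈ 3.463/0.4414 ≈ 7.845 μg/mL.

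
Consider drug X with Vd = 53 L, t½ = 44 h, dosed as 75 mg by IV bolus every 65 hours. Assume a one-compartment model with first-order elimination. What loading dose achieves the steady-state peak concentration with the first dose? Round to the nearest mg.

117 mg

f = (1/2)^(65/44) ≈ 0.359167; accumulation ratio R = 1/(1−f) ≈ 1.56047.
Loading dose to hit Cmax,ss on first dose: D_load = D_maint·R ≈ 75 × 1.56047 ≈ 117.04 mg.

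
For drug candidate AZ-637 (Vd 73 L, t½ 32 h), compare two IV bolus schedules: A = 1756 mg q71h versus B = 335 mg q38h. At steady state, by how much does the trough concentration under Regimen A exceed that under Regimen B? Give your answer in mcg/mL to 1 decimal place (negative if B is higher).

Regimen A: f = (1/2)^(71/32) ≈ 0.2148; Cmin,ss = (1756/73)·f/(1−f) ≈ 6.580 mcg/mL.
Regimen B: f = (1/2)^(38/32) ≈ 0.4391; Cmin,ss = (335/73)·f/(1−f) ≈ 3.593 mcg/mL.
Difference ≈ 6.580 − 3.593 ≈ 2.987 mcg/mL.

3.0 mcg/mL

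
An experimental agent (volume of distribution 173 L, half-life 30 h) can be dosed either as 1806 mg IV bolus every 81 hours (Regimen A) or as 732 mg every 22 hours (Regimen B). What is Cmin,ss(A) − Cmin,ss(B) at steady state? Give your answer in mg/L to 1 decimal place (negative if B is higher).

-4.5 mg/L

Regimen A: f = (1/2)^(81/30) ≈ 0.1539; Cmin,ss = (1806/173)·f/(1−f) ≈ 1.899 mg/L.
Regimen B: f = (1/2)^(22/30) ≈ 0.6015; Cmin,ss = (732/173)·f/(1−f) ≈ 6.387 mg/L.
Difference ≈ 1.899 − 6.387 ≈ -4.488 mg/L.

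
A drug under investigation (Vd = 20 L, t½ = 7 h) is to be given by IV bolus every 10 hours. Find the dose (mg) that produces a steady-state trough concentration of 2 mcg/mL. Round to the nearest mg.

τ/t½ = 10/7 ≈ 1.4286, so f = (1/2)^(10/7) ≈ 0.371499.
Cmin,ss = (D/Vd)·f/(1−f), so D = Cmin,ss·Vd·(1−f)/f.
D = 2 × 20 × (1−f)/f ≈ 2 × 20 × 1.69180 ≈ 67.67 mg.

68 mg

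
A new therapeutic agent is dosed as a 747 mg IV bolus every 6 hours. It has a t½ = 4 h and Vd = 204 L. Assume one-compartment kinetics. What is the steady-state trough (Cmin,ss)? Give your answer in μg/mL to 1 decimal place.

k = ln2/t½ = ln2/4 ≈ 0.173287 h⁻¹; fraction remaining f = e^(−kτ) = e^(−0.173287×6) ≈ 0.3536.
Accumulation ratio R = 1/(1 − f) ≈ 1/0.6464 ≈ 1.5470.
Single-dose peak C₀ = D/Vd = 747/204 ≈ 3.662 μg/mL.
Steady-state peak Cmax,ss = C₀·R ≈ 3.662 × 1.5470 ≈ 5.665 μg/mL.
Steady-state trough Cmin,ss = Cmax,ss·f ≈ 5.665 × 0.3536 ≈ 2.003 μg/mL.

2.0 μg/mL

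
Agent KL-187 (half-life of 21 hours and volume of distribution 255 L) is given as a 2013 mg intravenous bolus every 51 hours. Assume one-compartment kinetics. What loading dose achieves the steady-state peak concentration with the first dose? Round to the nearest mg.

f = (1/2)^(51/21) ≈ 0.185749; accumulation ratio R = 1/(1−f) ≈ 1.22812.
Loading dose to hit Cmax,ss on first dose: D_load = D_maint·R ≈ 2013 × 1.22812 ≈ 2472.21 mg.

2472 mg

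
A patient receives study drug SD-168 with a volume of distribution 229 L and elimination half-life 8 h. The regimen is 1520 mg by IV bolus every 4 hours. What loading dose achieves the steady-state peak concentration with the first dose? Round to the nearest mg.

f = (1/2)^(4/8) ≈ 0.707107; accumulation ratio R = 1/(1−f) ≈ 3.41422.
Loading dose to hit Cmax,ss on first dose: D_load = D_maint·R ≈ 1520 × 3.41422 ≈ 5189.61 mg.

5190 mg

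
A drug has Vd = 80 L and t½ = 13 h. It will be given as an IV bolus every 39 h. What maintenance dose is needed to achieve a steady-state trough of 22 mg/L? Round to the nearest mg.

12320 mg

τ/t½ = 39/13 ≈ 3, so f = (1/2)^(39/13) ≈ 0.125000.
Cmin,ss = (D/Vd)·f/(1−f), so D = Cmin,ss·Vd·(1−f)/f.
D = 22 × 80 × (1−f)/f ≈ 22 × 80 × 7.00000 ≈ 12320.00 mg.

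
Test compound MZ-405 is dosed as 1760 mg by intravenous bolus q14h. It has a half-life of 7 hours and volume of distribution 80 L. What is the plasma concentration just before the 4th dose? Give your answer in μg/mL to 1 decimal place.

7.2 μg/mL

f = (1/2)^(τ/t½) = (1/2)^(14/7) ≈ 0.2500.
C₀ = D/Vd = 1760/80 ≈ 22.000 μg/mL.
Before the 4th dose, 3 doses have been given. Superposition: Cmin = C₀·(f + f² + … + f^3).
≈ 22.000 × (0.2500 + 0.0625 + 0.0156) ≈ 22.000 × 0.3281 ≈ 7.218 μg/mL.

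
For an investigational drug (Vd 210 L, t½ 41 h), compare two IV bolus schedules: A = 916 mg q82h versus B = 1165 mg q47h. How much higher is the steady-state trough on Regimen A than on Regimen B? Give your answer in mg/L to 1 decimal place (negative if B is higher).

-3.1 mg/L

Regimen A: f = (1/2)^(82/41) ≈ 0.2500; Cmin,ss = (916/210)·f/(1−f) ≈ 1.454 mg/L.
Regimen B: f = (1/2)^(47/41) ≈ 0.4518; Cmin,ss = (1165/210)·f/(1−f) ≈ 4.572 mg/L.
Difference ≈ 1.454 − 4.572 ≈ -3.118 mg/L.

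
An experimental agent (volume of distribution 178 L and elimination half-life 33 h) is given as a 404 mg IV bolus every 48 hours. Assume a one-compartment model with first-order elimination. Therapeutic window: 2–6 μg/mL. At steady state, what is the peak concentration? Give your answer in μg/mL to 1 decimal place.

k = ln2/t½ = ln2/33 ≈ 0.021004 h⁻¹; fraction remaining f = e^(−kτ) = e^(−0.021004×48) ≈ 0.3649.
At steady state, accumulation factor R = 1/(1 − e^(−kτ)) ≈ 1.5746.
Each bolus raises the concentration by D/Vd = 404/178 ≈ 2.270 μg/mL.
Steady-state peak Cmax,ss = C₀·R ≈ 2.270 × 1.5746 ≈ 3.574 μg/mL.
Peak 3.6 μg/mL vs MTC 6 μg/mL: below toxic threshold.

3.6 μg/mL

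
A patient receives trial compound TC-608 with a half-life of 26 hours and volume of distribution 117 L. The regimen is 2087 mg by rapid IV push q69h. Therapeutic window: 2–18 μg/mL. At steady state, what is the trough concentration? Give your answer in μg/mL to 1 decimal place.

3.4 μg/mL

Over one 69-h interval, 69/26 ≈ 2.6538 half-lives elapse, leaving f ≈ 0.1589 of each dose.
At steady state, accumulation factor R = 1/(1 − e^(−kτ)) ≈ 1.1889.
Single-dose peak C₀ = D/Vd = 2087/117 ≈ 17.838 μg/mL.
Cmax,ss = C₀/(1 − f) ≈ 17.838/0.8411 ≈ 21.208 μg/mL.
Steady-state trough Cmin,ss = Cmax,ss·f ≈ 21.208 × 0.1589 ≈ 3.370 μg/mL.
Trough 3.4 μg/mL vs MEC 2 μg/mL: adequate.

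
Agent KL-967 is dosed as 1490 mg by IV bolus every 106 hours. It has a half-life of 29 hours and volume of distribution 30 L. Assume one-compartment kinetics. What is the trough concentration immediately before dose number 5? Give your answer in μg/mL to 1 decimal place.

4.3 μg/mL

f = (1/2)^(τ/t½) = (1/2)^(106/29) ≈ 0.0794.
C₀ = D/Vd = 1490/30 ≈ 49.667 μg/mL.
Before the 5th dose, 4 doses have been given. Superposition: Cmin = C₀·(f + f² + … + f^4).
≈ 49.667 × (0.0794 + 0.0063 + 0.0005 + 0.0000) ≈ 49.667 × 0.0862 ≈ 4.281 μg/mL.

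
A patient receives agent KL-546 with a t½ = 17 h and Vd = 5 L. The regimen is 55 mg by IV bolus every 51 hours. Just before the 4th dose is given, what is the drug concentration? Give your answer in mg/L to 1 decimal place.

f = (1/2)^(τ/t½) = (1/2)^(51/17) ≈ 0.1250.
C₀ = D/Vd = 55/5 ≈ 11.000 mg/L.
Before the 4th dose, 3 doses have been given. Superposition: Cmin = C₀·(f + f² + … + f^3).
≈ 11.000 × (0.1250 + 0.0156 + 0.0020) ≈ 11.000 × 0.1426 ≈ 1.569 mg/L.

1.6 mg/L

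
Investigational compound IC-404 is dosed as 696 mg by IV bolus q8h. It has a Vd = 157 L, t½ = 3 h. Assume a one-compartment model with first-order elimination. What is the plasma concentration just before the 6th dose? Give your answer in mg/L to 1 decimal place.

f = (1/2)^(τ/t½) = (1/2)^(8/3) ≈ 0.1575.
C₀ = D/Vd = 696/157 ≈ 4.433 mg/L.
Before the 6th dose, 5 doses have been given. Superposition: Cmin = C₀·(f + f² + … + f^5).
≈ 4.433 × (0.1575 + 0.0248 + 0.0039 + 0.0006 + 0.0001) ≈ 4.433 × 0.1869 ≈ 0.829 mg/L.

0.8 mg/L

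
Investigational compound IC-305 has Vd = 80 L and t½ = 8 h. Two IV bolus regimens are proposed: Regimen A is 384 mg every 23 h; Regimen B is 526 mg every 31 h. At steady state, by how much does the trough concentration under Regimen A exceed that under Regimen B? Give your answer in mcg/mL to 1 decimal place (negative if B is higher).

Regimen A: f = (1/2)^(23/8) ≈ 0.1363; Cmin,ss = (384/80)·f/(1−f) ≈ 0.757 mcg/mL.
Regimen B: f = (1/2)^(31/8) ≈ 0.0682; Cmin,ss = (526/80)·f/(1−f) ≈ 0.481 mcg/mL.
Difference ≈ 0.757 − 0.481 ≈ 0.276 mcg/mL.

0.3 mcg/mL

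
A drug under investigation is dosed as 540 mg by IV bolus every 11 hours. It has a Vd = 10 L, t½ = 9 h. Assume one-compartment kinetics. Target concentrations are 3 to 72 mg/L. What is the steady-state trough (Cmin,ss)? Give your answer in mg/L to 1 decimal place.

40.5 mg/L

k = ln2/t½ = ln2/9 ≈ 0.077016 h⁻¹; fraction remaining f = e^(−kτ) = e^(−0.077016×11) ≈ 0.4286.
Accumulation ratio R = 1/(1 − f) ≈ 1/0.5714 ≈ 1.7501.
Each bolus raises the concentration by D/Vd = 540/10 ≈ 54.000 mg/L.
Steady-state peak Cmax,ss = C₀·R ≈ 54.000 × 1.7501 ≈ 94.505 mg/L.
Steady-state trough Cmin,ss = Cmax,ss·f ≈ 94.505 × 0.4286 ≈ 40.505 mg/L.
Trough 40.5 mg/L vs MEC 3 mg/L: adequate.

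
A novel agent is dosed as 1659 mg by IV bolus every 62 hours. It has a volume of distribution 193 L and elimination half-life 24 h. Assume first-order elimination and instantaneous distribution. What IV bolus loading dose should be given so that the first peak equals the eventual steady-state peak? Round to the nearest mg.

f = (1/2)^(62/24) ≈ 0.166855; accumulation ratio R = 1/(1−f) ≈ 1.20027.
Loading dose to hit Cmax,ss on first dose: D_load = D_maint·R ≈ 1659 × 1.20027 ≈ 1991.25 mg.

1991 mg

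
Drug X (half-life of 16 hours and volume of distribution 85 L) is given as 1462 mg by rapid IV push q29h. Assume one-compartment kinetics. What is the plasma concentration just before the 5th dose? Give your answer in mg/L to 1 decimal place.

f = (1/2)^(τ/t½) = (1/2)^(29/16) ≈ 0.2847.
C₀ = D/Vd = 1462/85 ≈ 17.200 mg/L.
Before the 5th dose, 4 doses have been given. Superposition: Cmin = C₀·(f + f² + … + f^4).
≈ 17.200 × (0.2847 + 0.0811 + 0.0231 + 0.0066) ≈ 17.200 × 0.3955 ≈ 6.803 mg/L.

6.8 mg/L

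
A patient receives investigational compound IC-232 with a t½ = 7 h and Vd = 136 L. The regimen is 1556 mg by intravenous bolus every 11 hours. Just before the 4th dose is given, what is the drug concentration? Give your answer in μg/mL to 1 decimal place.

f = (1/2)^(τ/t½) = (1/2)^(11/7) ≈ 0.3365.
C₀ = D/Vd = 1556/136 ≈ 11.441 μg/mL.
Before the 4th dose, 3 doses have been given. Superposition: Cmin = C₀·(f + f² + … + f^3).
≈ 11.441 × (0.3365 + 0.1132 + 0.0381) ≈ 11.441 × 0.4878 ≈ 5.581 μg/mL.

5.6 μg/mL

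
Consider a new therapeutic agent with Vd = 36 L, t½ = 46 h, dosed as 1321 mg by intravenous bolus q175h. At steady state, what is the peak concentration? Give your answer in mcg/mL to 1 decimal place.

τ/t½ = 175/46 ≈ 3.8043, so fraction remaining f = (1/2)^(175/46) ≈ 0.0716.
Accumulation ratio R = 1/(1 − f) ≈ 1/0.9284 ≈ 1.0771.
Single-dose peak C₀ = D/Vd = 1321/36 ≈ 36.694 mcg/mL.
Steady-state peak Cmax,ss = C₀·R ≈ 36.694 × 1.0771 ≈ 39.523 mcg/mL.

39.5 mcg/mL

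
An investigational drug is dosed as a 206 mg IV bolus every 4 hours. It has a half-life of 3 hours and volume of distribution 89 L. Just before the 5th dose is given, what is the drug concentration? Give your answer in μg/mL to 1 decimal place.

1.5 μg/mL

f = (1/2)^(τ/t½) = (1/2)^(4/3) ≈ 0.3969.
C₀ = D/Vd = 206/89 ≈ 2.315 μg/mL.
Before the 5th dose, 4 doses have been given. Superposition: Cmin = C₀·(f + f² + … + f^4).
≈ 2.315 × (0.3969 + 0.1575 + 0.0625 + 0.0248) ≈ 2.315 × 0.6417 ≈ 1.486 μg/mL.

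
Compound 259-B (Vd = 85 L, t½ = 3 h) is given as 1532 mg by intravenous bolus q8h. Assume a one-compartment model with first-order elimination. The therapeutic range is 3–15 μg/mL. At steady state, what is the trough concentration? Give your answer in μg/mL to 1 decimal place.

τ/t½ = 8/3 ≈ 2.6667, so fraction remaining f = (1/2)^(8/3) ≈ 0.1575.
Accumulation ratio R = 1/(1 − f) ≈ 1/0.8425 ≈ 1.1869.
Each bolus raises the concentration by D/Vd = 1532/85 ≈ 18.024 μg/mL.
Cmax,ss = C₀/(1 − f) ≈ 18.024/0.8425 ≈ 21.393 μg/mL.
Steady-state trough Cmin,ss = Cmax,ss·f ≈ 21.393 × 0.1575 ≈ 3.369 μg/mL.
Trough 3.4 μg/mL vs MEC 3 μg/mL: adequate.

3.4 μg/mL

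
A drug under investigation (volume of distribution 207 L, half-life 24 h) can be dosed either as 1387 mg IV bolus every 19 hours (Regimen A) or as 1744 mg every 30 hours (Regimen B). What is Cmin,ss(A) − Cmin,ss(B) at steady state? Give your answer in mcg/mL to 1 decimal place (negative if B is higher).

Regimen A: f = (1/2)^(19/24) ≈ 0.5777; Cmin,ss = (1387/207)·f/(1−f) ≈ 9.166 mcg/mL.
Regimen B: f = (1/2)^(30/24) ≈ 0.4204; Cmin,ss = (1744/207)·f/(1−f) ≈ 6.111 mcg/mL.
Difference ≈ 9.166 − 6.111 ≈ 3.055 mcg/mL.

3.1 mcg/mL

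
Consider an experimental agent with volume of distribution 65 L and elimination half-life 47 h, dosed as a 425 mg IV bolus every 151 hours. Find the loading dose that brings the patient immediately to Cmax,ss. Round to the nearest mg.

f = (1/2)^(151/47) ≈ 0.107860; accumulation ratio R = 1/(1−f) ≈ 1.12090.
Loading dose to hit Cmax,ss on first dose: D_load = D_maint·R ≈ 425 × 1.12090 ≈ 476.38 mg.

476 mg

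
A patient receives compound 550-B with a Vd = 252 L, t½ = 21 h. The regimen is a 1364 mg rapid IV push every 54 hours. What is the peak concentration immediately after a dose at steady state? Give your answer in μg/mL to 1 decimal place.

Over one 54-h interval, 54/21 ≈ 2.5714 half-lives elapse, leaving f ≈ 0.1682 of each dose.
At steady state, accumulation factor R = 1/(1 − e^(−kτ)) ≈ 1.2022.
Each bolus raises the concentration by D/Vd = 1364/252 ≈ 5.413 μg/mL.
Steady-state peak Cmax,ss = C₀·R ≈ 5.413 × 1.2022 ≈ 6.508 μg/mL.

6.5 μg/mL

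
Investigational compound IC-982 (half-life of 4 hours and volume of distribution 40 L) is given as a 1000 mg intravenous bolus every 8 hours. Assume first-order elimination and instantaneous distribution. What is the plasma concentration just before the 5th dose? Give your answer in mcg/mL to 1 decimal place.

8.3 mcg/mL

f = (1/2)^(τ/t½) = (1/2)^(8/4) ≈ 0.2500.
C₀ = D/Vd = 1000/40 ≈ 25.000 mcg/mL.
Before the 5th dose, 4 doses have been given. Superposition: Cmin = C₀·(f + f² + … + f^4).
≈ 25.000 × (0.2500 + 0.0625 + 0.0156 + 0.0039) ≈ 25.000 × 0.3320 ≈ 8.300 mcg/mL.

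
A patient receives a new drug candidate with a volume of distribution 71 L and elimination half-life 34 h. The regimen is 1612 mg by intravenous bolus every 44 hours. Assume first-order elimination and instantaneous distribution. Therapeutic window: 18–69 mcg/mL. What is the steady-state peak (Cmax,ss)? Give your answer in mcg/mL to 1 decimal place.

38.3 mcg/mL

τ/t½ = 44/34 ≈ 1.2941, so fraction remaining f = (1/2)^(44/34) ≈ 0.4078.
At steady state, accumulation factor R = 1/(1 − e^(−kτ)) ≈ 1.6886.
Each bolus raises the concentration by D/Vd = 1612/71 ≈ 22.704 mcg/mL.
Steady-state peak Cmax,ss = C₀·R ≈ 22.704 × 1.6886 ≈ 38.338 mcg/mL.
Peak 38.3 mcg/mL vs MTC 69 mcg/mL: below toxic threshold.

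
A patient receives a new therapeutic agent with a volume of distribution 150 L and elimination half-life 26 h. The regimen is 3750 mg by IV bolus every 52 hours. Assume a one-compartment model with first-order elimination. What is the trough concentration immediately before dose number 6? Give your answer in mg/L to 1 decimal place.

8.3 mg/L

f = (1/2)^(τ/t½) = (1/2)^(52/26) ≈ 0.2500.
C₀ = D/Vd = 3750/150 ≈ 25.000 mg/L.
Before the 6th dose, 5 doses have been given. Superposition: Cmin = C₀·(f + f² + … + f^5).
≈ 25.000 × (0.2500 + 0.0625 + 0.0156 + 0.0039 + 0.0010) ≈ 25.000 × 0.3330 ≈ 8.325 mg/L.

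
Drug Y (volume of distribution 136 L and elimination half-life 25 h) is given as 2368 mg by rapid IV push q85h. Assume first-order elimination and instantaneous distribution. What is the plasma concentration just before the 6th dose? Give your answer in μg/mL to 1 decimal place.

1.8 μg/mL

f = (1/2)^(τ/t½) = (1/2)^(85/25) ≈ 0.0947.
C₀ = D/Vd = 2368/136 ≈ 17.412 μg/mL.
Before the 6th dose, 5 doses have been given. Superposition: Cmin = C₀·(f + f² + … + f^5).
≈ 17.412 × (0.0947 + 0.0090 + 0.0008 + 0.0001 + 0.0000) ≈ 17.412 × 0.1046 ≈ 1.821 μg/mL.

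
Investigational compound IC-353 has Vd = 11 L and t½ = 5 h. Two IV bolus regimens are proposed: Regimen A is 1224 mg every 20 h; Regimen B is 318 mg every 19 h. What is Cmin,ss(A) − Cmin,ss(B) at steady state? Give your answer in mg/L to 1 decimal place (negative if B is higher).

Regimen A: f = (1/2)^(20/5) ≈ 0.0625; Cmin,ss = (1224/11)·f/(1−f) ≈ 7.418 mg/L.
Regimen B: f = (1/2)^(19/5) ≈ 0.0718; Cmin,ss = (318/11)·f/(1−f) ≈ 2.236 mg/L.
Difference ≈ 7.418 − 2.236 ≈ 5.182 mg/L.

5.2 mg/L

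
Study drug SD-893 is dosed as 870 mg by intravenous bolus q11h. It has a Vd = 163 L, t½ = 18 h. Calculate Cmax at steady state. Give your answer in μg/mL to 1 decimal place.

15.5 μg/mL

k = ln2/t½ = ln2/18 ≈ 0.038508 h⁻¹; fraction remaining f = e^(−kτ) = e^(−0.038508×11) ≈ 0.6547.
At steady state, accumulation factor R = 1/(1 − e^(−kτ)) ≈ 2.8960.
Each bolus raises the concentration by D/Vd = 870/163 ≈ 5.337 μg/mL.
Steady-state peak Cmax,ss = C₀·R ≈ 5.337 × 2.8960 ≈ 15.456 μg/mL.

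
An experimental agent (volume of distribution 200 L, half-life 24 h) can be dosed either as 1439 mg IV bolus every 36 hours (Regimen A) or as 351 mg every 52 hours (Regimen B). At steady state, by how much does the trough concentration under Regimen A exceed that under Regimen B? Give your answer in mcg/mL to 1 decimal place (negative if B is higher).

3.4 mcg/mL

Regimen A: f = (1/2)^(36/24) ≈ 0.3536; Cmin,ss = (1439/200)·f/(1−f) ≈ 3.936 mcg/mL.
Regimen B: f = (1/2)^(52/24) ≈ 0.2227; Cmin,ss = (351/200)·f/(1−f) ≈ 0.503 mcg/mL.
Difference ≈ 3.936 − 0.503 ≈ 3.433 mcg/mL.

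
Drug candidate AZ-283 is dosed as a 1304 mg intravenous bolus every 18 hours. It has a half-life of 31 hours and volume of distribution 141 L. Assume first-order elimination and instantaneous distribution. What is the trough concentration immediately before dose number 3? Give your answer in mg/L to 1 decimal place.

f = (1/2)^(τ/t½) = (1/2)^(18/31) ≈ 0.6687.
C₀ = D/Vd = 1304/141 ≈ 9.248 mg/L.
Before the 3rd dose, 2 doses have been given. Superposition: Cmin = C₀·(f + f²).
≈ 9.248 × (0.6687 + 0.4472) ≈ 9.248 × 1.1159 ≈ 10.320 mg/L.

10.3 mg/L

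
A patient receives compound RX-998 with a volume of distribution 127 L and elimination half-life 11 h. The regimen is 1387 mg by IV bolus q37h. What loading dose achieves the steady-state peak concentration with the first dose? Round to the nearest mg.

f = (1/2)^(37/11) ≈ 0.097150; accumulation ratio R = 1/(1−f) ≈ 1.10760.
Loading dose to hit Cmax,ss on first dose: D_load = D_maint·R ≈ 1387 × 1.10760 ≈ 1536.24 mg.

1536 mg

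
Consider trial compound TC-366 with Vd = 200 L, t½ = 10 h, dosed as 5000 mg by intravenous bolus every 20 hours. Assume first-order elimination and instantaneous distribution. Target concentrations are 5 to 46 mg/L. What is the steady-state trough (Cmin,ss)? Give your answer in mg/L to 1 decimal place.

8.3 mg/L

The dosing interval is 2 half-lives, so f = 2^(−2) = 0.25.
At steady state, R = 1/(1 − 0.25) = 4/3.
Single-dose peak C₀ = D/Vd = 5000/200 = 25 mg/L.
Steady-state peak Cmax,ss = C₀·R = 25 × 4/3 ≈ 33.333 mg/L.
Steady-state trough Cmin,ss = Cmax,ss·f ≈ 33.333 × 0.25 ≈ 8.333 mg/L.
Trough 8.3 mg/L vs MEC 5 mg/L: adequate.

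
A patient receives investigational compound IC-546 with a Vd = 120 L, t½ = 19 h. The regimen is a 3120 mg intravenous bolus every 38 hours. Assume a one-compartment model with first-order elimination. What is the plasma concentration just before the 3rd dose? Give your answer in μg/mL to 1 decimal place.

f = (1/2)^(τ/t½) = (1/2)^(38/19) ≈ 0.2500.
C₀ = D/Vd = 3120/120 ≈ 26.000 μg/mL.
Before the 3rd dose, 2 doses have been given. Superposition: Cmin = C₀·(f + f²).
≈ 26.000 × (0.2500 + 0.0625) ≈ 26.000 × 0.3125 ≈ 8.125 μg/mL.

8.1 μg/mL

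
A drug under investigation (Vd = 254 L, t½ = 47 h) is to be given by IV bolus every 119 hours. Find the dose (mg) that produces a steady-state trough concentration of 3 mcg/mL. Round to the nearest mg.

3645 mg

τ/t½ = 119/47 ≈ 2.5319, so f = (1/2)^(119/47) ≈ 0.172909.
Cmin,ss = (D/Vd)·f/(1−f), so D = Cmin,ss·Vd·(1−f)/f.
D = 3 × 254 × (1−f)/f ≈ 3 × 254 × 4.78339 ≈ 3644.94 mg.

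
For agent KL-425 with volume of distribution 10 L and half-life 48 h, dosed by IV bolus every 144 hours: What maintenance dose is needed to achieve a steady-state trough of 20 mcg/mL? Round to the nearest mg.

τ/t½ = 144/48 ≈ 3, so f = (1/2)^(144/48) ≈ 0.125000.
Cmin,ss = (D/Vd)·f/(1−f), so D = Cmin,ss·Vd·(1−f)/f.
D = 20 × 10 × (1−f)/f ≈ 20 × 10 × 7.00000 ≈ 1400.00 mg.

1400 mg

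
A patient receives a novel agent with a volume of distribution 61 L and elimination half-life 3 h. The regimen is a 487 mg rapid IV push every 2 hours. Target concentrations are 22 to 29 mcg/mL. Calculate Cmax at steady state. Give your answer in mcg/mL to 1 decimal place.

τ/t½ = 2/3 ≈ 0.66667, so fraction remaining f = (1/2)^(2/3) ≈ 0.6300.
Accumulation ratio R = 1/(1 − f) ≈ 1/0.3700 ≈ 2.7027.
Each bolus raises the concentration by D/Vd = 487/61 ≈ 7.984 mcg/mL.
Steady-state peak Cmax,ss = C₀·R ≈ 7.984 × 2.7027 ≈ 21.578 mcg/mL.
Peak 21.6 mcg/mL vs MTC 29 mcg/mL: below toxic threshold.

21.6 mcg/mL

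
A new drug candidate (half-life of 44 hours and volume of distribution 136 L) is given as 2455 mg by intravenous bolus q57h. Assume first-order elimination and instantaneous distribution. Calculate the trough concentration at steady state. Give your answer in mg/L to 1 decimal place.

12.4 mg/L

τ/t½ = 57/44 ≈ 1.2955, so fraction remaining f = (1/2)^(57/44) ≈ 0.4074.
At steady state, accumulation factor R = 1/(1 − e^(−kτ)) ≈ 1.6875.
Single-dose peak C₀ = D/Vd = 2455/136 ≈ 18.051 mg/L.
Cmax,ss = C₀/(1 − f) ≈ 18.051/0.5926 ≈ 30.461 mg/L.
Steady-state trough Cmin,ss = Cmax,ss·f ≈ 30.461 × 0.4074 ≈ 12.410 mg/L.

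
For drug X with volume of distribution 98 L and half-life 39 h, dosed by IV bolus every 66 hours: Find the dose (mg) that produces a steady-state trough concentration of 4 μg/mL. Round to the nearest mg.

875 mg

τ/t½ = 66/39 ≈ 1.6923, so f = (1/2)^(66/39) ≈ 0.309432.
Cmin,ss = (D/Vd)·f/(1−f), so D = Cmin,ss·Vd·(1−f)/f.
D = 4 × 98 × (1−f)/f ≈ 4 × 98 × 2.23173 ≈ 874.84 mg.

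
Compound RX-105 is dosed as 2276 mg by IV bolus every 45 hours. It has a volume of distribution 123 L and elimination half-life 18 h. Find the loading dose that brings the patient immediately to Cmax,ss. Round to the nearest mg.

2765 mg

f = (1/2)^(45/18) ≈ 0.176777; accumulation ratio R = 1/(1−f) ≈ 1.21474.
Loading dose to hit Cmax,ss on first dose: D_load = D_maint·R ≈ 2276 × 1.21474 ≈ 2764.75 mg.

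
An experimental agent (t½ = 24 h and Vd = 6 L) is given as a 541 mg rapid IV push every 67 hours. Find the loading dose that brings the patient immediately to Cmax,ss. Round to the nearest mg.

f = (1/2)^(67/24) ≈ 0.144419; accumulation ratio R = 1/(1−f) ≈ 1.16880.
Loading dose to hit Cmax,ss on first dose: D_load = D_maint·R ≈ 541 × 1.16880 ≈ 632.32 mg.

632 mg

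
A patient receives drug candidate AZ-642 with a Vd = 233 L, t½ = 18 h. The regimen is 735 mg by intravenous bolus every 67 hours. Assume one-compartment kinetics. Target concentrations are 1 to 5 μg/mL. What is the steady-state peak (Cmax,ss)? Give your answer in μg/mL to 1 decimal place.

3.4 μg/mL

k = ln2/t½ = ln2/18 ≈ 0.038508 h⁻¹; fraction remaining f = e^(−kτ) = e^(−0.038508×67) ≈ 0.0758.
Accumulation ratio R = 1/(1 − f) ≈ 1/0.9242 ≈ 1.0820.
Each bolus raises the concentration by D/Vd = 735/233 ≈ 3.155 μg/mL.
Steady-state peak Cmax,ss = C₀·R ≈ 3.155 × 1.0820 ≈ 3.414 μg/mL.
Peak 3.4 μg/mL vs MTC 5 μg/mL: below toxic threshold.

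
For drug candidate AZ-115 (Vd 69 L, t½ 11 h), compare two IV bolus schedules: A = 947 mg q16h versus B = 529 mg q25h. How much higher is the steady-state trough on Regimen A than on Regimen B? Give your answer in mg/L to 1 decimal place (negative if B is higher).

Regimen A: f = (1/2)^(16/11) ≈ 0.3649; Cmin,ss = (947/69)·f/(1−f) ≈ 7.886 mg/L.
Regimen B: f = (1/2)^(25/11) ≈ 0.2069; Cmin,ss = (529/69)·f/(1−f) ≈ 2.000 mg/L.
Difference ≈ 7.886 − 2.000 ≈ 5.886 mg/L.

5.9 mg/L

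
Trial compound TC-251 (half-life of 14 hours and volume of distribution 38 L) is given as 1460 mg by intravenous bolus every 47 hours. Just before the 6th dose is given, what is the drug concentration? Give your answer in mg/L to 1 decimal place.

f = (1/2)^(τ/t½) = (1/2)^(47/14) ≈ 0.0976.
C₀ = D/Vd = 1460/38 ≈ 38.421 mg/L.
Before the 6th dose, 5 doses have been given. Superposition: Cmin = C₀·(f + f² + … + f^5).
≈ 38.421 × (0.0976 + 0.0095 + 0.0009 + 0.0001 + 0.0000) ≈ 38.421 × 0.1081 ≈ 4.153 mg/L.

4.2 mg/L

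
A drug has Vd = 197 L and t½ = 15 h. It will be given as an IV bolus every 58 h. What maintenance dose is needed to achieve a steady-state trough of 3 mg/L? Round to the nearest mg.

τ/t½ = 58/15 ≈ 3.8667, so f = (1/2)^(58/15) ≈ 0.068552.
Cmin,ss = (D/Vd)·f/(1−f), so D = Cmin,ss·Vd·(1−f)/f.
D = 3 × 197 × (1−f)/f ≈ 3 × 197 × 13.58747 ≈ 8030.19 mg.

8030 mg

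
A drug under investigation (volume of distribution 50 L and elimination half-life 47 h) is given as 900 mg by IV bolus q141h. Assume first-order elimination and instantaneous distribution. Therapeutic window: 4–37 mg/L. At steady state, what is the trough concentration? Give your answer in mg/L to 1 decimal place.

The dosing interval is 3 half-lives, so f = 2^(−3) = 0.125.
Accumulation ratio R = 1/(1 − f) = 1/0.875 = 8/7.
Single-dose peak C₀ = D/Vd = 900/50 = 18 mg/L.
Steady-state peak Cmax,ss = C₀·R = 18 × 8/7 ≈ 20.571 mg/L.
Steady-state trough Cmin,ss = Cmax,ss·f ≈ 20.571 × 0.125 ≈ 2.571 mg/L.
Trough 2.6 mg/L vs MEC 4 mg/L: subtherapeutic.

2.6 mg/L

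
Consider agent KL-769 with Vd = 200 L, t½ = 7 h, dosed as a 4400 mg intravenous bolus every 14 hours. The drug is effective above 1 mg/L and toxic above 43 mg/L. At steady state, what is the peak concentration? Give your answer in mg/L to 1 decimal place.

29.3 mg/L

τ = 14 h = 2 half-lives, so f = (1/2)^2 = 0.25.
At steady state, R = 1/(1 − 0.25) = 4/3.
Single-dose peak C₀ = D/Vd = 4400/200 = 22 mg/L.
Steady-state peak Cmax,ss = C₀·R = 22 × 4/3 ≈ 29.333 mg/L.
Peak 29.3 mg/L vs MTC 43 mg/L: below toxic threshold.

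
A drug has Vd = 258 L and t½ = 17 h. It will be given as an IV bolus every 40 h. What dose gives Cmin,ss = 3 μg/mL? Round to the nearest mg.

τ/t½ = 40/17 ≈ 2.3529, so f = (1/2)^(40/17) ≈ 0.195747.
Cmin,ss = (D/Vd)·f/(1−f), so D = Cmin,ss·Vd·(1−f)/f.
D = 3 × 258 × (1−f)/f ≈ 3 × 258 × 4.10864 ≈ 3180.09 mg.

3180 mg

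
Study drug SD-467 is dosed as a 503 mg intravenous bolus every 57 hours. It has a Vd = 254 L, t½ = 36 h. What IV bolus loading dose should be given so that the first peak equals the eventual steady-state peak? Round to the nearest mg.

f = (1/2)^(57/36) ≈ 0.333710; accumulation ratio R = 1/(1−f) ≈ 1.50085.
Loading dose to hit Cmax,ss on first dose: D_load = D_maint·R ≈ 503 × 1.50085 ≈ 754.93 mg.

755 mg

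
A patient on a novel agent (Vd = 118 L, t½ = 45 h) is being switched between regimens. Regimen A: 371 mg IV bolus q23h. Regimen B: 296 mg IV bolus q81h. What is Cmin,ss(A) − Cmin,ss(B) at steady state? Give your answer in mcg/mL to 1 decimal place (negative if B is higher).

6.4 mcg/mL

Regimen A: f = (1/2)^(23/45) ≈ 0.7017; Cmin,ss = (371/118)·f/(1−f) ≈ 7.396 mcg/mL.
Regimen B: f = (1/2)^(81/45) ≈ 0.2872; Cmin,ss = (296/118)·f/(1−f) ≈ 1.011 mcg/mL.
Difference ≈ 7.396 − 1.011 ≈ 6.385 mcg/mL.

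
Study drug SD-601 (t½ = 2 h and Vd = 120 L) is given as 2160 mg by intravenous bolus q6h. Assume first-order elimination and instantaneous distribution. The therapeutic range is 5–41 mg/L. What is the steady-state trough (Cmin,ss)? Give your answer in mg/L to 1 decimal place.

The dosing interval is 3 half-lives, so f = 2^(−3) = 0.125.
At steady state, R = 1/(1 − 0.125) = 8/7.
Single-dose peak C₀ = D/Vd = 2160/120 = 18 mg/L.
Steady-state peak Cmax,ss = C₀·R = 18 × 8/7 ≈ 20.571 mg/L.
Steady-state trough Cmin,ss = Cmax,ss·f ≈ 20.571 × 0.125 ≈ 2.571 mg/L.
Trough 2.6 mg/L vs MEC 5 mg/L: subtherapeutic.

2.6 mg/L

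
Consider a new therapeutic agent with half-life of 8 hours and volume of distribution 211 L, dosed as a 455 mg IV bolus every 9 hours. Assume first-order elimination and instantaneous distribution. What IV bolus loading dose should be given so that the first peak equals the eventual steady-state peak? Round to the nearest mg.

840 mg

f = (1/2)^(9/8) ≈ 0.458502; accumulation ratio R = 1/(1−f) ≈ 1.84673.
Loading dose to hit Cmax,ss on first dose: D_load = D_maint·R ≈ 455 × 1.84673 ≈ 840.26 mg.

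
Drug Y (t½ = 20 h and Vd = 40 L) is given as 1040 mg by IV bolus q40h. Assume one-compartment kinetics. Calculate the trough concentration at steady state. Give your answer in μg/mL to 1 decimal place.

τ = 40 h = 2 half-lives, so f = (1/2)^2 = 0.25.
Accumulation ratio R = 1/(1 − f) = 1/0.75 = 4/3.
Single-dose peak C₀ = D/Vd = 1040/40 = 26 μg/mL.
Steady-state peak Cmax,ss = C₀·R = 26 × 4/3 ≈ 34.667 μg/mL.
Steady-state trough Cmin,ss = Cmax,ss·f ≈ 34.667 × 0.25 ≈ 8.667 μg/mL.

8.7 μg/mL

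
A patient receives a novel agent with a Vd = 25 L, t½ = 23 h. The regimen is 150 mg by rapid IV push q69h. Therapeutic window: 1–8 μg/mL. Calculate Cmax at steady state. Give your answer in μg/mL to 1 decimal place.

τ = 69 h = 3 half-lives, so f = (1/2)^3 = 0.125.
At steady state, R = 1/(1 − 0.125) = 8/7.
Single-dose peak C₀ = D/Vd = 150/25 = 6 μg/mL.
Steady-state peak Cmax,ss = C₀·R = 6 × 8/7 ≈ 6.857 μg/mL.
Peak 6.9 μg/mL vs MTC 8 μg/mL: below toxic threshold.

6.9 μg/mL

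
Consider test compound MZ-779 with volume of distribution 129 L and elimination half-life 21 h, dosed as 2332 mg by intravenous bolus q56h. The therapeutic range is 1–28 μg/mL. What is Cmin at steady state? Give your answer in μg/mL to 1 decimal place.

3.4 μg/mL

τ/t½ = 56/21 ≈ 2.6667, so fraction remaining f = (1/2)^(56/21) ≈ 0.1575.
At steady state, accumulation factor R = 1/(1 − e^(−kτ)) ≈ 1.1869.
Single-dose peak C₀ = D/Vd = 2332/129 ≈ 18.078 μg/mL.
Cmax,ss = C₀/(1 − f) ≈ 18.078/0.8425 ≈ 21.458 μg/mL.
One interval later, Cmin,ss = Cmax,ss·e^(−kτ) ≈ 21.458 × 0.1575 ≈ 3.380 μg/mL.
Trough 3.4 μg/mL vs MEC 1 μg/mL: adequate.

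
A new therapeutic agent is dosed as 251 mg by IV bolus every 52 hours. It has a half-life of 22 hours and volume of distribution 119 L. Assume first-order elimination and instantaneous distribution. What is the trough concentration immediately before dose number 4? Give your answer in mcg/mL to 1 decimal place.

0.5 mcg/mL

f = (1/2)^(τ/t½) = (1/2)^(52/22) ≈ 0.1943.
C₀ = D/Vd = 251/119 ≈ 2.109 mcg/mL.
Before the 4th dose, 3 doses have been given. Superposition: Cmin = C₀·(f + f² + … + f^3).
≈ 2.109 × (0.1943 + 0.0378 + 0.0073) ≈ 2.109 × 0.2394 ≈ 0.505 mcg/mL.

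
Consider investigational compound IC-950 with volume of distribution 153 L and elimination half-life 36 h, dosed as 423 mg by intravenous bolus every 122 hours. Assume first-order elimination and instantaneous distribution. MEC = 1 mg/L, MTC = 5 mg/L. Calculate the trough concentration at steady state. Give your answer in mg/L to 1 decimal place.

k = ln2/t½ = ln2/36 ≈ 0.019254 h⁻¹; fraction remaining f = e^(−kτ) = e^(−0.019254×122) ≈ 0.0955.
Each bolus raises the concentration by D/Vd = 423/153 ≈ 2.765 mg/L.
Steady-state trough Cmin,ss = C₀·f/(1−f) ≈ 2.765 × 0.0955/0.9045 ≈ 0.292 mg/L.
Trough 0.3 mg/L vs MEC 1 mg/L: subtherapeutic.

0.3 mg/L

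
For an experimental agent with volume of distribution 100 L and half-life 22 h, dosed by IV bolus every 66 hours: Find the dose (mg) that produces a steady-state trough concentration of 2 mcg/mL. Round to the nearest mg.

1400 mg

τ/t½ = 66/22 ≈ 3, so f = (1/2)^(66/22) ≈ 0.125000.
Cmin,ss = (D/Vd)·f/(1−f), so D = Cmin,ss·Vd·(1−f)/f.
D = 2 × 100 × (1−f)/f ≈ 2 × 100 × 7.00000 ≈ 1400.00 mg.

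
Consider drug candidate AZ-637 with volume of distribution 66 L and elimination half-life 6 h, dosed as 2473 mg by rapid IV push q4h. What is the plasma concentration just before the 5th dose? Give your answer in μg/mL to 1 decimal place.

53.7 μg/mL

f = (1/2)^(τ/t½) = (1/2)^(4/6) ≈ 0.6300.
C₀ = D/Vd = 2473/66 ≈ 37.470 μg/mL.
Before the 5th dose, 4 doses have been given. Superposition: Cmin = C₀·(f + f² + … + f^4).
≈ 37.470 × (0.6300 + 0.3969 + 0.2500 + 0.1575) ≈ 37.470 × 1.4344 ≈ 53.747 μg/mL.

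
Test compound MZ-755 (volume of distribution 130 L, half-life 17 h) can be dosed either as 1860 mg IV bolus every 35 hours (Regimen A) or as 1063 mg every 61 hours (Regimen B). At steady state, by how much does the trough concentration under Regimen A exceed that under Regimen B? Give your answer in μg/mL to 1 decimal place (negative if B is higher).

3.8 μg/mL

Regimen A: f = (1/2)^(35/17) ≈ 0.2400; Cmin,ss = (1860/130)·f/(1−f) ≈ 4.518 μg/mL.
Regimen B: f = (1/2)^(61/17) ≈ 0.0831; Cmin,ss = (1063/130)·f/(1−f) ≈ 0.741 μg/mL.
Difference ≈ 4.518 − 0.741 ≈ 3.777 μg/mL.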